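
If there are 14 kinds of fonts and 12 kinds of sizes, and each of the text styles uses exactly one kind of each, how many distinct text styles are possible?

By the multiplication principle: 14 x 12.

Final answer: 168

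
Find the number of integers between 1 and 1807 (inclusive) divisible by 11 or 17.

Multiples of 11: 164. Multiples of 17: 106. Of both (lcm=187): 9.
By inclusion-exclusion: 164 + 106 - 9.

Final answer: 261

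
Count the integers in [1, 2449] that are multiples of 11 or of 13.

Multiples of 11: 222. Multiples of 13: 188. Of both (lcm=143): 17.
By inclusion-exclusion: 222 + 188 - 17.

Final answer: 393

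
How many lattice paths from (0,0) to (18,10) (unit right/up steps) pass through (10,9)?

Paths (0,0)->(10,9): C(19,9) = 92378.
Paths (10,9)->(18,10): C(9,1) = 9.
By multiplication principle: 92378 x 9.

Final answer: 831402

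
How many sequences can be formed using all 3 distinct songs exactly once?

The number of ways to arrange 3 distinct objects is 3!.

Final answer: 3! = 6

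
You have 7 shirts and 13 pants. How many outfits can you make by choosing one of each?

By the multiplication principle: 7 x 13.

Final answer: 91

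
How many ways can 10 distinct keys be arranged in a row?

The number of ways to arrange 10 distinct objects is 10!.

Final answer: 10! = 3628800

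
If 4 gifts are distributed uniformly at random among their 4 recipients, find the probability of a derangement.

Use the recurrence D(n) = (n-1)(D(n-1) + D(n-2)) with D(0)=1, D(1)=0.
Building up: D(2)=1, D(3)=2, D(4)=9.
Total arrangements: 4! = 24.
Probability = D(4)/4! = 3/8.

Final answer: D(4)/4! = 9/24 = 0.375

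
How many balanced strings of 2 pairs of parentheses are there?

This is counted by the nth Catalan number C_n. Here n = 2 (pairs).
C_n = C(2n,n)/(n+1), so C_{2} = C(4,2)/3 = 6/3.

Final answer: C_{2} = 2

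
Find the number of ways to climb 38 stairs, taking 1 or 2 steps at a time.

Condition on the final move: it is a 1-step (f(n-1) ways to get there) or a 2-step (f(n-2) ways), so f(n) = f(n-1) + f(n-2), with f(1)=1, f(2)=2.
Computing successive values: f(1)=1, f(2)=2, f(3)=3, f(4)=5, f(5)=8, f(6)=13, f(7)=21, f(8)=34, f(9)=55, f(10)=89, f(11)=144, f(12)=233, f(13)=377, f(14)=610, f(15)=987, f(16)=1597, f(17)=2584, f(18)=4181, f(19)=6765, f(20)=10946, f(21)=17711, f(22)=28657, f(23)=46368, f(24)=75025, f(25)=121393, f(26)=196418, f(27)=317811, f(28)=514229, f(29)=832040, f(30)=1346269, f(31)=2178309, f(32)=3524578, f(33)=5702887, f(34)=9227465, f(35)=14930352, f(36)=24157817, f(37)=39088169, f(38)=63245986.

Final answer: 63245986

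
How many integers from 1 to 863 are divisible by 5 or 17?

Multiples of 5: 172. Multiples of 17: 50. Of both (lcm=85): 10.
By inclusion-exclusion: 172 + 50 - 10.

Final answer: 212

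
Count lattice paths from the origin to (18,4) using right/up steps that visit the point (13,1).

Paths (0,0)->(13,1): C(14,1) = 14.
Paths (13,1)->(18,4): C(8,3) = 56.
By multiplication principle: 14 x 56.

Final answer: 784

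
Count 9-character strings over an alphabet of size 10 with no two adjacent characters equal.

Let g(n) count such strings. g(1) = 10, and each valid string of length n-1 extends in 9 ways (any symbol but the last), so g(n) = 9 g(n-1).
Total: g(9) = 10 x 9^8.

Final answer: 10 x 9^{8} = 430467210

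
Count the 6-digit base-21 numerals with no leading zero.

In base 21, the leading digit has 20 choices (1..20); each of the remaining 5 digits has 21 choices.
Total: 20 x 21^5.

Final answer: 81682020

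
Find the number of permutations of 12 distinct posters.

The number of ways to arrange 12 distinct objects is 12!.

Final answer: 12! = 479001600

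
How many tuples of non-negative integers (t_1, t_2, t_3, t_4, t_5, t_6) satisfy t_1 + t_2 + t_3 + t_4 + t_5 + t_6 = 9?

Stars and bars with 9 stars and 5 bars:
C(9+6-1, 6-1) = C(14,5).

Final answer: C(14,5) = 2002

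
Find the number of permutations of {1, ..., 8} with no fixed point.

Use the recurrence D(n) = (n-1)(D(n-1) + D(n-2)) with D(0)=1, D(1)=0.
D(2) = 1 x (0 + 1) = 1
D(3) = 2 x (1 + 0) = 2
D(4) = 3 x (2 + 1) = 9
D(5) = 4 x (9 + 2) = 44
D(6) = 5 x (44 + 9) = 265
D(7) = 6 x (265 + 44) = 1854
D(8) = 7 x (D(7) + D(6)) = 7 x (1854 + 265)

Final answer: D(8) = 14833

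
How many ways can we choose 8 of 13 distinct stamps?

C(13,8) = 13!/(8! x 5!).

Final answer: \binom{13}{8} = 1287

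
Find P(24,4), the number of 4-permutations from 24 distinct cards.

P(24,4) = 24!/(24-4)! = 24!/20!.

Final answer: P(24,4) = 255024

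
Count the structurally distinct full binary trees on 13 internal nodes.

This is a standard Catalan-number count: the answer is C_n. Here n = 13.
C_n = (2n)!/(n!(n+1)!), so C_{13} = 26!/(13! x 14!) = C(26,13)/14 = 10400600/14.

Final answer: C_{13} = 742900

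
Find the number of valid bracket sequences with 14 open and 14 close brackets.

This is a standard Catalan-number count: the answer is C_n. Here n = 14 (pairs).
C_n = C(2n,n) - C(2n,n+1), so C_{14} = C(28,14) - C(28,15) = 40116600 - 37442160.

Final answer: C_{14} = 2674440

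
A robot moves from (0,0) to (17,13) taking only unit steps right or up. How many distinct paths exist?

Each path has 17 right steps and 13 up steps in some order (30 steps total).
Choose which 13 of the 30 steps are up: C(30,13).

Final answer: C(30,13) = 119759850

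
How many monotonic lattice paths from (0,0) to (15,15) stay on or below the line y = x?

Total monotonic paths to (15,15): C(30,15) = 155117520.
By the reflection principle, paths that go above the diagonal number C(30,16) = 145422675.
Valid Dyck paths: 155117520 - 145422675.
(This is the Catalan number C_{15}.)

Final answer: C_{15} = 9694845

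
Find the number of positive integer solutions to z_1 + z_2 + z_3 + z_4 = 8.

Substitute z'_i = z_i - 1 (so z'_i >= 0). Then sum z'_i = 8 - 4 = 4.
Stars and bars: C(4+4-1, 4-1) = C(7,3).

Final answer: C(7,3) = 35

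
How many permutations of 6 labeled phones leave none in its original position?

Derangements satisfy D(n) = (n-1)(D(n-1) + D(n-2)), starting from D(0)=1, D(1)=0.
D(2) = 1 x (0 + 1) = 1
D(3) = 2 x (1 + 0) = 2
D(4) = 3 x (2 + 1) = 9
D(5) = 4 x (9 + 2) = 44
D(6) = 5 x (D(5) + D(4)) = 5 x (44 + 9)

Final answer: D(6) = 265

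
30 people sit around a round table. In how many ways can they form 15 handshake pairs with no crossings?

The structures are counted by the Catalan number C_n. Here n = 30/2 = 15.
C_n = C(2n,n) - C(2n,n+1), so C_{15} = C(30,15) - C(30,16) = 155117520 - 145422675.

Final answer: C_{15} = 9694845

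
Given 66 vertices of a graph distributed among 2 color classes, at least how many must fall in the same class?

By pigeonhole with 66 objects and 2 categories: ceiling(66/2).

Final answer: 33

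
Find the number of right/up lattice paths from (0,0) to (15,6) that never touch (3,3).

Total paths to (15,6): C(21,6) = 54264.
Paths through (3,3): C(6,3) x C(15,3) = 9100.
Avoiding (3,3): 54264 - 9100.

Final answer: 45164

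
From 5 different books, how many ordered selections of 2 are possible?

P(5,2) = 5!/(5-2)! = 5!/3!.

Final answer: P(5,2) = 20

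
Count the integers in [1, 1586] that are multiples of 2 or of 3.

Multiples of 2: 793. Multiples of 3: 528. Of both (lcm=6): 264.
By inclusion-exclusion: 793 + 528 - 264.

Final answer: 1057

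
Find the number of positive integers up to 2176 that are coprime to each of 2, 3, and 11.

|div by 2|=1088, |div by 3|=725, |div by 11|=197.
|div by 2&3|=362, |div by 2&11|=98, |div by 3&11|=65, |div by all|=32.
By inclusion-exclusion, divisible by at least one: 1088+725+197-362-98-65+32 = 1517.
Not divisible by any: 2176 - 1517.

Final answer: 659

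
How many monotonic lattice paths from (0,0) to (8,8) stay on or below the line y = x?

Total monotonic paths to (8,8): C(16,8) = 12870.
Reflecting each bad path at its first crossing gives a bijection with paths to (7,9): C(16,9) = 11440.
Valid Dyck paths: 12870 - 11440.
(Check: C(16,8) - C(16,9) = C(16,8)/9, the Catalan number C_{8}.)

Final answer: C_{8} = 1430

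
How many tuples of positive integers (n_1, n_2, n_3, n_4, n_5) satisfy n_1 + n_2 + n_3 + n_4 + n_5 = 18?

Substitute n'_i = n_i - 1 (so n'_i >= 0). Then sum n'_i = 18 - 5 = 13.
Stars and bars: C(13+5-1, 5-1) = C(17,4).

Final answer: C(17,4) = 2380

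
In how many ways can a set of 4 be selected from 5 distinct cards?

C(5,4) = 5!/(4! x (5-4)!).

Final answer: C(5,4) = 5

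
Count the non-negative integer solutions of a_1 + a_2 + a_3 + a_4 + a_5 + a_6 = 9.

Stars and bars with 9 stars and 5 bars:
C(9+6-1, 6-1) = C(14,5).

Final answer: C(14,5) = 2002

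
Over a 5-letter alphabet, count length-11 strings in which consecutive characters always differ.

First character: 5 choices. Each subsequent: 4 choices (must differ from the previous one).
Total: 5 x 4^10.

Final answer: 5 x 4^{10} = 5242880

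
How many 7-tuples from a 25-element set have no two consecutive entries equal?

First character: 25 choices. Each subsequent: 24 choices (must differ from the previous one).
Total: 25 x 24^6.

Final answer: 25 x 24^{6} = 4777574400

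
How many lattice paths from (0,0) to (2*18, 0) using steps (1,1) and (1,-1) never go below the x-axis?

Total monotonic paths to (18,18): C(36,18) = 9075135300.
Reflecting each bad path at its first crossing gives a bijection with paths to (17,19): C(36,19) = 8597496600.
Valid Dyck paths: 9075135300 - 8597496600.
(Equivalently, C_{18} = C(36,18)/19 = 9075135300/19.)

Final answer: C_{18} = 477638700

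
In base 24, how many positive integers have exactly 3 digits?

In base 24, the leading digit has 23 choices (1..23); each of the remaining 2 digits has 24 choices.
Total: 23 x 24^2.

Final answer: 13248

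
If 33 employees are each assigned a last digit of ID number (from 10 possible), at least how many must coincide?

There are 10 possible values for last digit of ID number. With 33 employees and 10 categories, by pigeonhole: ceiling(33/10).

Final answer: 4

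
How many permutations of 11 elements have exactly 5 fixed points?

Choose which 5 elements are fixed: C(11,5) = 462.
Derange the remaining 6 using D(j) = (j-1)(D(j-1) + D(j-2)), D(0)=1, D(1)=0: D(2)=1, D(3)=2, D(4)=9, D(5)=44, D(6)=265.
Total: 462 x 265.

Final answer: C(11,5) D(6) = 122430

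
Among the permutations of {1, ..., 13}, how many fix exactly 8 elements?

Choose which 8 elements are fixed: C(13,8) = 1287.
Derange the remaining 5 using D(j) = (j-1)(D(j-1) + D(j-2)), D(0)=1, D(1)=0: D(2)=1, D(3)=2, D(4)=9, D(5)=44.
Total: 1287 x 44.

Final answer: C(13,8) D(5) = 56628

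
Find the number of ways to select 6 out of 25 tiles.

C(25,6) = 25!/(6! x (25-6)!).

Final answer: C(25,6) = 177100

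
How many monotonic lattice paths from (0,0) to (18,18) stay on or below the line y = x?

Total monotonic paths to (18,18): C(36,18) = 9075135300.
A path is bad iff it touches y = x + 1; reflecting its initial segment maps bad paths bijectively onto all paths to (17,19), of which there are C(36,19) = 8597496600.
Valid Dyck paths: 9075135300 - 8597496600.
(These counts are the Catalan numbers.)

Final answer: C_{18} = 477638700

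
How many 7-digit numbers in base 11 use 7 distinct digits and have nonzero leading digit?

First digit: 10 (nonzero). Second: 10 (not first). Third: 9, etc.
Total: 10 x 10 x 9 x 8 x 7 x 6 x 5.

Final answer: 1512000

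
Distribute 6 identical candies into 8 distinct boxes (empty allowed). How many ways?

Stars and bars: C(n+k-1, k-1) = C(13,7).

Final answer: C(13,7) = 1716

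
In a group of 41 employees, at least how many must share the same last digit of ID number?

There are 10 possible values for last digit of ID number. With 41 employees and 10 categories, by pigeonhole: ceiling(41/10).

Final answer: 5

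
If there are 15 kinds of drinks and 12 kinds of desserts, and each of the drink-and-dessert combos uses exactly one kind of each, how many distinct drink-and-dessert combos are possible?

By the multiplication principle: 15 x 12.

Final answer: 180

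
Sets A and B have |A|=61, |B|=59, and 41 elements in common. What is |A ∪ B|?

|A union B| = |A| + |B| - |A intersect B| = 61 + 59 - 41.

Final answer: 79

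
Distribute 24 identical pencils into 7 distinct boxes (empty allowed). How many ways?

Stars and bars: C(n+k-1, k-1) = C(30,6).

Final answer: C(30,6) = 593775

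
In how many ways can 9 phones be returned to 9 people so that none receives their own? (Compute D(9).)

Derangements satisfy D(n) = (n-1)(D(n-1) + D(n-2)), starting from D(0)=1, D(1)=0.
D(2) = 1 x (0 + 1) = 1
D(3) = 2 x (1 + 0) = 2
D(4) = 3 x (2 + 1) = 9
D(5) = 4 x (9 + 2) = 44
D(6) = 5 x (44 + 9) = 265
D(7) = 6 x (265 + 44) = 1854
D(8) = 7 x (1854 + 265) = 14833
D(9) = 8 x (D(8) + D(7)) = 8 x (14833 + 1854)

Final answer: D(9) = 133496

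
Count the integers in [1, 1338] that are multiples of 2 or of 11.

Multiples of 2: 669. Multiples of 11: 121. Of both (lcm=22): 60.
By inclusion-exclusion: 669 + 121 - 60.

Final answer: 730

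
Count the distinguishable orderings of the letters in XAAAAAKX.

Letters (A:5, K:1, X:2). Total letters: 8.
Permutations = 8!/(5! x 2!).

Final answer: 168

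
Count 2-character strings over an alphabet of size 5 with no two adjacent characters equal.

Let g(n) count such strings. g(1) = 5, and each valid string of length n-1 extends in 4 ways (any symbol but the last), so g(n) = 4 g(n-1).
Total: g(2) = 5 x 4^1.

Final answer: 5 x 4^{1} = 20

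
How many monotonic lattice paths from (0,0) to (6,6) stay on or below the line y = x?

Total monotonic paths to (6,6): C(12,6) = 924.
By the reflection principle, paths that go above the diagonal number C(12,7) = 792.
Valid Dyck paths: 924 - 792.
(These counts are the Catalan numbers.)

Final answer: C_{6} = 132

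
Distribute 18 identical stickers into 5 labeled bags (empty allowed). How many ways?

Stars and bars: C(n+k-1, k-1) = C(22,4).

Final answer: C(22,4) = 7315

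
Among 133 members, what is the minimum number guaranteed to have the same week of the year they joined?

There are 52 possible values for week of the year they joined. With 133 members and 52 categories, by pigeonhole: ceiling(133/52).

Final answer: 3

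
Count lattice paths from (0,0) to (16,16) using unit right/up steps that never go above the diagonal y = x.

Total monotonic paths to (16,16): C(32,16) = 601080390.
By the reflection principle, paths that go above the diagonal number C(32,17) = 565722720.
Valid Dyck paths: 601080390 - 565722720.
(Check: C(32,16) - C(32,17) = C(32,16)/17, the Catalan number C_{16}.)

Final answer: C_{16} = 35357670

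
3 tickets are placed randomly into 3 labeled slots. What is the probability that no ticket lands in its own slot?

Derangements satisfy D(n) = (n-1)(D(n-1) + D(n-2)), starting from D(0)=1, D(1)=0.
Building up: D(2)=1, D(3)=2.
Total arrangements: 3! = 6.
Probability = D(3)/3! = 1/3.

Final answer: D(3)/3! = 2/6 = 0.333333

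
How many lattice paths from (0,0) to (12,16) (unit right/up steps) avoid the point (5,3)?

Total paths to (12,16): C(28,16) = 30421755.
Paths through (5,3): C(8,3) x C(20,13) = 4341120.
Avoiding (5,3): 30421755 - 4341120.

Final answer: 26080635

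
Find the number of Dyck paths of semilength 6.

Total monotonic paths to (6,6): C(12,6) = 924.
By the reflection principle, paths that go above the diagonal number C(12,7) = 792.
Valid Dyck paths: 924 - 792.
(These counts are the Catalan numbers.)

Final answer: C_{6} = 132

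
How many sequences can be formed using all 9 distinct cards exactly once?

The number of ways to arrange 9 distinct objects is 9!.

Final answer: 9! = 362880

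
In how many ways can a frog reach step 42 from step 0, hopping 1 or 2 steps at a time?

Let f(n) be the number of climbs. Removing the last move (1 or 2 steps) gives f(n) = f(n-1) + f(n-2); base cases f(1)=1, f(2)=2.
Building up term by term: f(1)=1, f(2)=2, f(3)=3, f(4)=5, f(5)=8, f(6)=13, f(7)=21, f(8)=34, f(9)=55, f(10)=89, f(11)=144, f(12)=233, f(13)=377, f(14)=610, f(15)=987, f(16)=1597, f(17)=2584, f(18)=4181, f(19)=6765, f(20)=10946, f(21)=17711, f(22)=28657, f(23)=46368, f(24)=75025, f(25)=121393, f(26)=196418, f(27)=317811, f(28)=514229, f(29)=832040, f(30)=1346269, f(31)=2178309, f(32)=3524578, f(33)=5702887, f(34)=9227465, f(35)=14930352, f(36)=24157817, f(37)=39088169, f(38)=63245986, f(39)=102334155, f(40)=165580141, f(41)=267914296, f(42)=433494437.

Final answer: 433494437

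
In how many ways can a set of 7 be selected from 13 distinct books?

C(13,7) = 13!/(7! x 6!).

Final answer: \binom{13}{7} = 1716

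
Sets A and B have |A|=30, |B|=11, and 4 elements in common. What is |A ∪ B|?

|A union B| = |A| + |B| - |A intersect B| = 30 + 11 - 4.

Final answer: 37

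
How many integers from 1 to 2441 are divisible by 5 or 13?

Multiples of 5: 488. Multiples of 13: 187. Of both (lcm=65): 37.
By inclusion-exclusion: 488 + 187 - 37.

Final answer: 638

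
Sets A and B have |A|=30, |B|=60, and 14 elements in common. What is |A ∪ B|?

|A union B| = |A| + |B| - |A intersect B| = 30 + 60 - 14.

Final answer: 76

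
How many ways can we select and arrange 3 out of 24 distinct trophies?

P(24,3) = 24!/(24-3)! = 24!/21!.

Final answer: P(24,3) = 12144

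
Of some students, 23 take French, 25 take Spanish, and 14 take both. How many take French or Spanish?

|A union B| = |A| + |B| - |A intersect B| = 23 + 25 - 14.

Final answer: 34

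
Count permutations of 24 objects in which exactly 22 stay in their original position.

Choose which 22 elements are fixed: C(24,22) = 276.
Derange the remaining 2 using D(j) = (j-1)(D(j-1) + D(j-2)), D(0)=1, D(1)=0: D(2)=1.
Total: 276 x 1.

Final answer: C(24,22) D(2) = 276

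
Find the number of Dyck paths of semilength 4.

Total monotonic paths to (4,4): C(8,4) = 70.
A path is bad iff it touches y = x + 1; reflecting its initial segment maps bad paths bijectively onto all paths to (3,5), of which there are C(8,5) = 56.
Valid Dyck paths: 70 - 56.
(Equivalently, C_{4} = C(8,4)/5 = 70/5.)

Final answer: C_{4} = 14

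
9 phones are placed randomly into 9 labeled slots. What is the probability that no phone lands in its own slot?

D(n) = (n-1)(D(n-1) + D(n-2)), D(0)=1, D(1)=0.
Building up: D(2)=1, D(3)=2, D(4)=9, D(5)=44, D(6)=265, D(7)=1854, D(8)=14833, D(9)=133496.
Total arrangements: 9! = 362880.
Probability = D(9)/9! = 16687/45360.

Final answer: D(9)/9! = 133496/362880 = 0.367879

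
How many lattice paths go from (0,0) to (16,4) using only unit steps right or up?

Each path has 16 right steps and 4 up steps in some order (20 steps total).
Choose which 4 of the 20 steps are up: C(20,4).

Final answer: C(20,4) = 4845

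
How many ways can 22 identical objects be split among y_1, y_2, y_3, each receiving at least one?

Substitute y'_i = y_i - 1 (so y'_i >= 0). Then sum y'_i = 22 - 3 = 19.
Stars and bars: C(19+3-1, 3-1) = C(21,2).

Final answer: C(21,2) = 210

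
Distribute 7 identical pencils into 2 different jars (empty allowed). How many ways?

Stars and bars: C(n+k-1, k-1) = C(8,1).

Final answer: C(8,1) = 8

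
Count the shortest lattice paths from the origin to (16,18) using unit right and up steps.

Each path has 16 right steps and 18 up steps in some order (34 steps total).
Choose which 18 of the 34 steps are up: C(34,18).

Final answer: C(34,18) = 2203961430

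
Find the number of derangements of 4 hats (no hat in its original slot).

Derangements satisfy D(n) = (n-1)(D(n-1) + D(n-2)), starting from D(0)=1, D(1)=0.
D(2) = 1 x (0 + 1) = 1
D(3) = 2 x (1 + 0) = 2
D(4) = 3 x (D(3) + D(2)) = 3 x (2 + 1)

Final answer: D(4) = 9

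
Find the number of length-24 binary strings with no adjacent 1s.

Let a(n) count valid strings. If the last bit is 0 the prefix is any valid string of length n-1; if it is 1 the string must end in 01 with a valid prefix of length n-2. So a(n) = a(n-1) + a(n-2), a(1)=2, a(2)=3.
Iterating the recurrence: a(1)=2, a(2)=3, a(3)=5, a(4)=8, a(5)=13, a(6)=21, a(7)=34, a(8)=55, a(9)=89, a(10)=144, a(11)=233, a(12)=377, a(13)=610, a(14)=987, a(15)=1597, a(16)=2584, a(17)=4181, a(18)=6765, a(19)=10946, a(20)=17711, a(21)=28657, a(22)=46368, a(23)=75025, a(24)=121393.

Final answer: 121393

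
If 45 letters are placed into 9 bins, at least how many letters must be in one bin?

By the pigeonhole principle: ceiling(45/9).

Final answer: 5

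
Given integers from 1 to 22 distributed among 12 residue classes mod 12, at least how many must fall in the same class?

By pigeonhole with 22 objects and 12 categories: ceiling(22/12).

Final answer: 2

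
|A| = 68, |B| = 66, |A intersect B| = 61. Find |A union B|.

|A union B| = |A| + |B| - |A intersect B| = 68 + 66 - 61.

Final answer: 73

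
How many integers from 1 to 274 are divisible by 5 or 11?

Multiples of 5: 54. Multiples of 11: 24. Of both (lcm=55): 4.
By inclusion-exclusion: 54 + 24 - 4.

Final answer: 74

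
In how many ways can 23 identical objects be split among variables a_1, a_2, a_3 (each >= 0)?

Stars and bars with 23 stars and 2 bars:
C(23+3-1, 3-1) = C(25,2).

Final answer: C(25,2) = 300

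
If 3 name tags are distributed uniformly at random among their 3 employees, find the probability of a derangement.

Derangements satisfy D(n) = (n-1)(D(n-1) + D(n-2)), starting from D(0)=1, D(1)=0.
Building up: D(2)=1, D(3)=2.
Total arrangements: 3! = 6.
Probability = D(3)/3! = 1/3.

Final answer: D(3)/3! = 2/6 = 0.333333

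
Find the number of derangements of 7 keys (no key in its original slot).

Derangements satisfy D(n) = (n-1)(D(n-1) + D(n-2)), starting from D(0)=1, D(1)=0.
D(2) = 1 x (0 + 1) = 1
D(3) = 2 x (1 + 0) = 2
D(4) = 3 x (2 + 1) = 9
D(5) = 4 x (9 + 2) = 44
D(6) = 5 x (44 + 9) = 265
D(7) = 6 x (D(6) + D(5)) = 6 x (265 + 44)

Final answer: D(7) = 1854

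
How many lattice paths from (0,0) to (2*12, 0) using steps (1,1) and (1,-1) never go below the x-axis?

Total monotonic paths to (12,12): C(24,12) = 2704156.
By the reflection principle, paths that go above the diagonal number C(24,13) = 2496144.
Valid Dyck paths: 2704156 - 2496144.
(This is the Catalan number C_{12}.)

Final answer: C_{12} = 208012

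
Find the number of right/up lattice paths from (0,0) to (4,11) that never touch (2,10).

Total paths to (4,11): C(15,11) = 1365.
Paths through (2,10): C(12,10) x C(3,1) = 198.
Avoiding (2,10): 1365 - 198.

Final answer: 1167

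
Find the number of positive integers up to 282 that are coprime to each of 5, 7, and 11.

|div by 5|=56, |div by 7|=40, |div by 11|=25.
|div by 5&7|=8, |div by 5&11|=5, |div by 7&11|=3, |div by all|=0.
By inclusion-exclusion, divisible by at least one: 56+40+25-8-5-3+0 = 105.
Not divisible by any: 282 - 105.

Final answer: 177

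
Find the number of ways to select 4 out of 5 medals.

C(5,4) = 5!/(4! x (5-4)!).

Final answer: C(5,4) = 5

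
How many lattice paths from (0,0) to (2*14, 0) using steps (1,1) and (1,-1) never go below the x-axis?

Total monotonic paths to (14,14): C(28,14) = 40116600.
By the reflection principle, paths that go above the diagonal number C(28,15) = 37442160.
Valid Dyck paths: 40116600 - 37442160.
(Check: C(28,14) - C(28,15) = C(28,14)/15, the Catalan number C_{14}.)

Final answer: C_{14} = 2674440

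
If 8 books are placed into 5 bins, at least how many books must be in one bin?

By the pigeonhole principle: ceiling(8/5).

Final answer: 2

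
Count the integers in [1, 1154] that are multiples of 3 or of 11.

Multiples of 3: 384. Multiples of 11: 104. Of both (lcm=33): 34.
By inclusion-exclusion: 384 + 104 - 34.

Final answer: 454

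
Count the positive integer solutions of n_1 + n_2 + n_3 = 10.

Substitute n'_i = n_i - 1 (so n'_i >= 0). Then sum n'_i = 10 - 3 = 7.
Stars and bars: C(7+3-1, 3-1) = C(9,2).

Final answer: C(9,2) = 36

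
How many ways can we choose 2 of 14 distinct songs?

C(14,2) = 14!/(2! x (14-2)!).

Final answer: C(14,2) = 91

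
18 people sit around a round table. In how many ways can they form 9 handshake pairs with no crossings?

This is a standard Catalan-number count: the answer is C_n. Here n = 18/2 = 9.
C_n = C(2n,n)/(n+1), so C_{9} = C(18,9)/10 = 48620/10.

Final answer: C_{9} = 4862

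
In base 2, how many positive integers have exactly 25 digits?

These are the integers in [2^24, 2^25), so the count is 2^25 - 2^24 = 1 x 2^24.

Final answer: 16777216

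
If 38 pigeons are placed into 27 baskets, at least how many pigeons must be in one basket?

By the pigeonhole principle: ceiling(38/27).

Final answer: 2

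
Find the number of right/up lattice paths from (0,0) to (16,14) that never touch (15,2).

Total paths to (16,14): C(30,14) = 145422675.
Paths through (15,2): C(17,2) x C(13,12) = 1768.
Avoiding (15,2): 145422675 - 1768.

Final answer: 145420907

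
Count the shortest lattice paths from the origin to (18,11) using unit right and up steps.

Each path has 18 right steps and 11 up steps in some order (29 steps total).
Choose which 11 of the 29 steps are up: C(29,11).

Final answer: C(29,11) = 34597290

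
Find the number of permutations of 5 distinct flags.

The number of ways to arrange 5 distinct objects is 5!.

Final answer: 5! = 120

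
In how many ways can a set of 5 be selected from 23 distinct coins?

C(23,5) = 23!/(5! x 18!).

Final answer: \binom{23}{5} = 33649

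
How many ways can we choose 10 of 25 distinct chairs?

C(25,10) = 25!/(10! x 15!).

Final answer: \binom{25}{10} = 3268760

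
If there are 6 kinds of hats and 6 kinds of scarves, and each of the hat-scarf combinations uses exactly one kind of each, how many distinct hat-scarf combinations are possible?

By the multiplication principle: 6 x 6.

Final answer: 36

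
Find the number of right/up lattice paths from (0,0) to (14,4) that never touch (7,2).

Total paths to (14,4): C(18,4) = 3060.
Paths through (7,2): C(9,2) x C(9,2) = 1296.
Avoiding (7,2): 3060 - 1296.

Final answer: 1764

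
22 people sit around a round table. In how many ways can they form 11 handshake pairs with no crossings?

This is counted by the nth Catalan number C_n. Here n = 22/2 = 11.
C_n = (2n)!/(n!(n+1)!), so C_{11} = 22!/(11! x 12!) = C(22,11)/12 = 705432/12.

Final answer: C_{11} = 58786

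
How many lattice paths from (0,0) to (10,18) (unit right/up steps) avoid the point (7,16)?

Total paths to (10,18): C(28,18) = 13123110.
Paths through (7,16): C(23,16) x C(5,2) = 2451570.
Avoiding (7,16): 13123110 - 2451570.

Final answer: 10671540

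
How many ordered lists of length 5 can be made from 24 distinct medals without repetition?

P(24,5) = 24!/(24-5)! = 24!/19!.

Final answer: P(24,5) = 5100480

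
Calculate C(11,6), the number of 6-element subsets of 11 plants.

C(11,6) = 11!/(6! x (11-6)!).

Final answer: C(11,6) = 462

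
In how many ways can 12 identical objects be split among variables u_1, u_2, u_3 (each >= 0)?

Stars and bars with 12 stars and 2 bars:
C(12+3-1, 3-1) = C(14,2).

Final answer: C(14,2) = 91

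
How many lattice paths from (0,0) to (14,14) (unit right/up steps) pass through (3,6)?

Paths (0,0)->(3,6): C(9,6) = 84.
Paths (3,6)->(14,14): C(19,8) = 75582.
By multiplication principle: 84 x 75582.

Final answer: 6348888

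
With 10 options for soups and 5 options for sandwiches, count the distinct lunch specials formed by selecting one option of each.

By the multiplication principle: 10 x 5.

Final answer: 50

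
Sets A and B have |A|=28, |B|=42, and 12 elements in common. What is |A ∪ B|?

|A union B| = |A| + |B| - |A intersect B| = 28 + 42 - 12.

Final answer: 58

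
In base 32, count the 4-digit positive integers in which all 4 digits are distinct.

The leading digit has 31 choices (anything but zero); the next has 31 (anything but the first), then 30, and so on, one fewer each time.
Total: 31 x 31 x 30 x 29.

Final answer: 836070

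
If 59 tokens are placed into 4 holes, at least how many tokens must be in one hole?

By the pigeonhole principle: ceiling(59/4).

Final answer: 15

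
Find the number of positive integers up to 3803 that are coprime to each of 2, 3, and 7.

|div by 2|=1901, |div by 3|=1267, |div by 7|=543.
|div by 2&3|=633, |div by 2&7|=271, |div by 3&7|=181, |div by all|=90.
By inclusion-exclusion, divisible by at least one: 1901+1267+543-633-271-181+90 = 2716.
Not divisible by any: 3803 - 2716.

Final answer: 1087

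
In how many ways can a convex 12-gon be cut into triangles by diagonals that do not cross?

The structures are counted by the Catalan number C_n. Here n = 12 - 2 = 10.
C_n = (2n)!/(n!(n+1)!), so C_{10} = 20!/(10! x 11!) = C(20,10)/11 = 184756/11.

Final answer: C_{10} = 16796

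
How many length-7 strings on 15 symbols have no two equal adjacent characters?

Let g(n) count such strings. g(1) = 15, and each valid string of length n-1 extends in 14 ways (any symbol but the last), so g(n) = 14 g(n-1).
Total: g(7) = 15 x 14^6.

Final answer: 15 x 14^{6} = 112943040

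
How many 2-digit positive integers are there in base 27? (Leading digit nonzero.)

Leading digit: 26 options (nonzero). Other 1 digit(s): 27 options each.
Total: 26 x 27^1.

Final answer: 702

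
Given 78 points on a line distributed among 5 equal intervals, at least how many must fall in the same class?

By pigeonhole with 78 objects and 5 categories: ceiling(78/5).

Final answer: 16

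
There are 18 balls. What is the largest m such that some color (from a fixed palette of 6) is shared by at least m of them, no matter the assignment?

There are 6 possible values for color (from a fixed palette of 6). With 18 balls and 6 categories, by pigeonhole: ceiling(18/6).

Final answer: 3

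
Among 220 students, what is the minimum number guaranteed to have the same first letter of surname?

There are 26 possible values for first letter of surname. With 220 students and 26 categories, by pigeonhole: ceiling(220/26).

Final answer: 9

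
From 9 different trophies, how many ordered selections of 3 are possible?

P(9,3) = 9!/(9-3)! = 9!/6!.

Final answer: P(9,3) = 504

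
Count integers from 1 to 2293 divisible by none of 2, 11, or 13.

|div by 2|=1146, |div by 11|=208, |div by 13|=176.
|div by 2&11|=104, |div by 2&13|=88, |div by 11&13|=16, |div by all|=8.
By inclusion-exclusion, divisible by at least one: 1146+208+176-104-88-16+8 = 1330.
Not divisible by any: 2293 - 1330.

Final answer: 963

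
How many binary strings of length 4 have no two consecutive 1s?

A valid string ends in 0 (append to any length-(n-1) valid string) or in 01 (append to any length-(n-2) valid string), so a(n) = a(n-1) + a(n-2) with a(1)=2, a(2)=3.
Building up term by term: a(1)=2, a(2)=3, a(3)=5, a(4)=8.

Final answer: 8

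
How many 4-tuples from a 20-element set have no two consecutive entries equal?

Let g(n) count such strings. g(1) = 20, and each valid string of length n-1 extends in 19 ways (any symbol but the last), so g(n) = 19 g(n-1).
Total: g(4) = 20 x 19^3.

Final answer: 20 x 19^{3} = 137180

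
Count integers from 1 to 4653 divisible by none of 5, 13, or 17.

|div by 5|=930, |div by 13|=357, |div by 17|=273.
|div by 5&13|=71, |div by 5&17|=54, |div by 13&17|=21, |div by all|=4.
By inclusion-exclusion, divisible by at least one: 930+357+273-71-54-21+4 = 1418.
Not divisible by any: 4653 - 1418.

Final answer: 3235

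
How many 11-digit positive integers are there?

These are the integers in [10^10, 10^11), so the count is 10^11 - 10^10 = 9 x 10^10.

Final answer: 90000000000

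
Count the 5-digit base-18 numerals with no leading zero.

Leading digit: 17 options (nonzero). Other 4 digit(s): 18 options each.
Total: 17 x 18^4.

Final answer: 1784592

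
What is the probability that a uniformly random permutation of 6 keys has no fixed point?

Derangements satisfy D(n) = (n-1)(D(n-1) + D(n-2)), starting from D(0)=1, D(1)=0.
Building up: D(2)=1, D(3)=2, D(4)=9, D(5)=44, D(6)=265.
Total arrangements: 6! = 720.
Probability = D(6)/6! = 53/144.

Final answer: D(6)/6! = 265/720 = 0.368056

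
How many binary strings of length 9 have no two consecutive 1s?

A valid string ends in 0 (append to any length-(n-1) valid string) or in 01 (append to any length-(n-2) valid string), so a(n) = a(n-1) + a(n-2) with a(1)=2, a(2)=3.
Iterating the recurrence: a(1)=2, a(2)=3, a(3)=5, a(4)=8, a(5)=13, a(6)=21, a(7)=34, a(8)=55, a(9)=89.

Final answer: 89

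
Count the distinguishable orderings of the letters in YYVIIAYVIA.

Letters (A:2, I:3, V:2, Y:3). Total letters: 10.
Permutations = 10!/(3! x 3! x 2! x 2!).

Final answer: 25200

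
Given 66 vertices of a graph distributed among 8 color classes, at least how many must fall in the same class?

By pigeonhole with 66 objects and 8 categories: ceiling(66/8).

Final answer: 9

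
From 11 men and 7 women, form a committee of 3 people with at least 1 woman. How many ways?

Sum over valid woman counts:
C(7,1)C(11,2) = 385
C(7,2)C(11,1) = 231
C(7,3)C(11,0) = 35
Total: 385 + 231 + 35.

Final answer: 651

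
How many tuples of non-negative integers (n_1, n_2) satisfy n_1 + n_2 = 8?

Stars and bars with 8 stars and 1 bars:
C(8+2-1, 2-1) = C(9,1).

Final answer: C(9,1) = 9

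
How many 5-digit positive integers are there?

First digit: 9 choices (1-9). Each of the remaining 4 digits: 10 choices.
Total: 9 x 10^4.

Final answer: 90000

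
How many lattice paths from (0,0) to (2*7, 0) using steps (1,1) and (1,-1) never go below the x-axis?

Total monotonic paths to (7,7): C(14,7) = 3432.
Reflecting each bad path at its first crossing gives a bijection with paths to (6,8): C(14,8) = 3003.
Valid Dyck paths: 3432 - 3003.
(Equivalently, C_{7} = C(14,7)/8 = 3432/8.)

Final answer: C_{7} = 429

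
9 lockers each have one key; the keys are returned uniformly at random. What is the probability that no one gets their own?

Derangements satisfy D(n) = (n-1)(D(n-1) + D(n-2)), starting from D(0)=1, D(1)=0.
Building up: D(2)=1, D(3)=2, D(4)=9, D(5)=44, D(6)=265, D(7)=1854, D(8)=14833, D(9)=133496.
Total arrangements: 9! = 362880.
Probability = D(9)/9! = 16687/45360.

Final answer: D(9)/9! = 133496/362880 = 0.367879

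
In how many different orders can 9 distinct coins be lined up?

The number of ways to arrange 9 distinct objects is 9!.

Final answer: 9! = 362880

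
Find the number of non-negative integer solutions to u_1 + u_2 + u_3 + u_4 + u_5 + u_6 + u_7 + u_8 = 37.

Stars and bars with 37 stars and 7 bars:
C(37+8-1, 8-1) = C(44,7).

Final answer: C(44,7) = 38320568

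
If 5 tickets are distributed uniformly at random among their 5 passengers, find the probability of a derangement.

Use the recurrence D(n) = (n-1)(D(n-1) + D(n-2)) with D(0)=1, D(1)=0.
Building up: D(2)=1, D(3)=2, D(4)=9, D(5)=44.
Total arrangements: 5! = 120.
Probability = D(5)/5! = 11/30.

Final answer: D(5)/5! = 44/120 = 0.366667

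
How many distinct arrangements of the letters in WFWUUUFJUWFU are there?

Letters (F:3, J:1, U:5, W:3). Total letters: 12.
Permutations = 12!/(5! x 3! x 3!).

Final answer: 110880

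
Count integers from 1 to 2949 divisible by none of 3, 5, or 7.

|div by 3|=983, |div by 5|=589, |div by 7|=421.
|div by 3&5|=196, |div by 3&7|=140, |div by 5&7|=84, |div by all|=28.
By inclusion-exclusion, divisible by at least one: 983+589+421-196-140-84+28 = 1601.
Not divisible by any: 2949 - 1601.

Final answer: 1348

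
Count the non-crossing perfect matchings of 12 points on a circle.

This is counted by the nth Catalan number C_n. Here n = 12/2 = 6.
C_n = C(2n,n) - C(2n,n+1), so C_{6} = C(12,6) - C(12,7) = 924 - 792.

Final answer: C_{6} = 132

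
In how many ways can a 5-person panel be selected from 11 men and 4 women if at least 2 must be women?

Sum over valid woman counts:
C(4,2)C(11,3) = 990
C(4,3)C(11,2) = 220
C(4,4)C(11,1) = 11
Total: 990 + 220 + 11.

Final answer: 1221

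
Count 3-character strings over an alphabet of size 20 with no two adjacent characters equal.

Let g(n) count such strings. g(1) = 20, and each valid string of length n-1 extends in 19 ways (any symbol but the last), so g(n) = 19 g(n-1).
Total: g(3) = 20 x 19^2.

Final answer: 20 x 19^{2} = 7220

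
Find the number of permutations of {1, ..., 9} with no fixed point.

D(n) = (n-1)(D(n-1) + D(n-2)), D(0)=1, D(1)=0.
Building up: D(2)=1, D(3)=2, D(4)=9, D(5)=44, D(6)=265, D(7)=1854, D(8)=14833.
D(9) = 8 x (D(8) + D(7)) = 8 x (14833 + 1854).

Final answer: D(9) = 133496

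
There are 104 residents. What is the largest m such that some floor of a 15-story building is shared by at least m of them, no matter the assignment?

There are 15 possible values for floor of a 15-story building. With 104 residents and 15 categories, by pigeonhole: ceiling(104/15).

Final answer: 7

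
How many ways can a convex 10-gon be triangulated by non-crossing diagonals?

This is counted by the nth Catalan number C_n. Here n = 10 - 2 = 8.
C_n = C(2n,n) - C(2n,n+1), so C_{8} = C(16,8) - C(16,9) = 12870 - 11440.

Final answer: C_{8} = 1430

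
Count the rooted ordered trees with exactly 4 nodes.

This is counted by the nth Catalan number C_n. Here n = 4 - 1 = 3.
Using C_0 = 1 and C_(k+1) = C_k x 2(2k+1)/(k+2), build up term by term: C_1=1, C_2=2, C_3=5.

Final answer: C_{3} = 5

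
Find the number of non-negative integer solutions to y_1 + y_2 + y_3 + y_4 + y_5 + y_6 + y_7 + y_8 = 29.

Stars and bars with 29 stars and 7 bars:
C(29+8-1, 8-1) = C(36,7).

Final answer: C(36,7) = 8347680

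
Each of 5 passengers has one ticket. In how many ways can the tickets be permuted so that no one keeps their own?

D(n) = (n-1)(D(n-1) + D(n-2)), D(0)=1, D(1)=0.
D(2) = 1 x (0 + 1) = 1
D(3) = 2 x (1 + 0) = 2
D(4) = 3 x (2 + 1) = 9
D(5) = 4 x (D(4) + D(3)) = 4 x (9 + 2)

Final answer: D(5) = 44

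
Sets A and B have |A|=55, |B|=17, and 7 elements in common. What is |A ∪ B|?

|A union B| = |A| + |B| - |A intersect B| = 55 + 17 - 7.

Final answer: 65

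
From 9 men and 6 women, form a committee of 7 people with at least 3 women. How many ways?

Sum over valid woman counts:
C(6,3)C(9,4) = 2520
C(6,4)C(9,3) = 1260
C(6,5)C(9,2) = 216
C(6,6)C(9,1) = 9
Total: 2520 + 1260 + 216 + 9.

Final answer: 4005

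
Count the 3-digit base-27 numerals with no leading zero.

Leading digit: 26 options (nonzero). Other 2 digit(s): 27 options each.
Total: 26 x 27^2.

Final answer: 18954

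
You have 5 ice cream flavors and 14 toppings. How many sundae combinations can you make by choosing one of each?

By the multiplication principle: 5 x 14.

Final answer: 70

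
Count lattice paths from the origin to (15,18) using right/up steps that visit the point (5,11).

Paths (0,0)->(5,11): C(16,11) = 4368.
Paths (5,11)->(15,18): C(17,7) = 19448.
By multiplication principle: 4368 x 19448.

Final answer: 84948864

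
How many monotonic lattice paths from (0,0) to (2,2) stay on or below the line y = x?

Total monotonic paths to (2,2): C(4,2) = 6.
A path is bad iff it touches y = x + 1; reflecting its initial segment maps bad paths bijectively onto all paths to (1,3), of which there are C(4,3) = 4.
Valid Dyck paths: 6 - 4.
(This is the Catalan number C_{2}.)

Final answer: C_{2} = 2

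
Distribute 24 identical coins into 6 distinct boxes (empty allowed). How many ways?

Stars and bars: C(n+k-1, k-1) = C(29,5).

Final answer: C(29,5) = 118755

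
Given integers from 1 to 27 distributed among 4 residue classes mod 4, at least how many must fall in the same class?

By pigeonhole with 27 objects and 4 categories: ceiling(27/4).

Final answer: 7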